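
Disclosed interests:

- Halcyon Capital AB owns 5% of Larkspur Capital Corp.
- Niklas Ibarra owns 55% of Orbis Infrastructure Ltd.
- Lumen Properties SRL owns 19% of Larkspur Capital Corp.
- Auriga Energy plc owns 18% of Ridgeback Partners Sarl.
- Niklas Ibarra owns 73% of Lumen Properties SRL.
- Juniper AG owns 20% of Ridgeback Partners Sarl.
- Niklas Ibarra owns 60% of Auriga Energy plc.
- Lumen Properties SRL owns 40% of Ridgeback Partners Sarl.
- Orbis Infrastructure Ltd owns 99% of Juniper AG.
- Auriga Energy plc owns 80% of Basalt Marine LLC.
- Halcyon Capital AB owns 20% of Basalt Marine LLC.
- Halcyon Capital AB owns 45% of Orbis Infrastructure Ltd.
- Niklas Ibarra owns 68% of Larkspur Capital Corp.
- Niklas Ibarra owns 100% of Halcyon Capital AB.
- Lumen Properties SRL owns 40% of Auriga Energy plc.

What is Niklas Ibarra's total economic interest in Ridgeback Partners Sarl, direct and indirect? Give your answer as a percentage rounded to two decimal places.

65.06%

Niklas reaches Ridgeback along 5 paths.
Via Halcyon → Orbis → Juniper: 100% × 45% × 99% × 20% = 8.91%.
Via Orbis → Juniper: 55% × 99% × 20% = 10.89%.
Via Lumen: 73% × 40% = 29.2%.
Via Auriga: 60% × 18% = 10.8%.
Via Lumen → Auriga: 73% × 40% × 18% = 5.256%.
Total: 8.91% + 10.89% + 29.2% + 10.8% + 5.256% = 65.056%.
Rounded: 65.06%.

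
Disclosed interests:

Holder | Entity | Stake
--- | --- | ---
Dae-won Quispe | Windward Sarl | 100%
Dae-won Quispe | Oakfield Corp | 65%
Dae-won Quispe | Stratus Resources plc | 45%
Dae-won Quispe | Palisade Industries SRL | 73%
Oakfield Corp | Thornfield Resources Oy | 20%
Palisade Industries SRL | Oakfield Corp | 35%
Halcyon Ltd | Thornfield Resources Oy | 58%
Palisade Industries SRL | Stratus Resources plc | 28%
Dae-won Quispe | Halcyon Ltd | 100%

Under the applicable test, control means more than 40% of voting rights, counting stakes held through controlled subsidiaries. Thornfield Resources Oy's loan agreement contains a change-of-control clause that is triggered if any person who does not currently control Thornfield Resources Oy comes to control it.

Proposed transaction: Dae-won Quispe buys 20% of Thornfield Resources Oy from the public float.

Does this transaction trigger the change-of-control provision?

The purchase changes only Dae-won's holdings, so Dae-won is the only person who could newly come to control Thornfield.
Dae-won holds 100% of Halcyon, so Dae-won controls Halcyon.
Dae-won holds 73% of Palisade, so Dae-won controls Palisade.
Palisade and Dae-won together hold 35% + 65% = 100% of Oakfield, so Dae-won controls Oakfield.
Oakfield and Halcyon together hold 20% + 58% = 78% of Thornfield, so Dae-won controls Thornfield.
So Dae-won already controls Thornfield before the transaction.
After the purchase, Dae-won holds 20% of Thornfield directly.
Dae-won controlled Thornfield already, so this is not a new person acquiring control; every other person's position is unchanged or reduced.
No new person acquires control, so the clause is not triggered.

No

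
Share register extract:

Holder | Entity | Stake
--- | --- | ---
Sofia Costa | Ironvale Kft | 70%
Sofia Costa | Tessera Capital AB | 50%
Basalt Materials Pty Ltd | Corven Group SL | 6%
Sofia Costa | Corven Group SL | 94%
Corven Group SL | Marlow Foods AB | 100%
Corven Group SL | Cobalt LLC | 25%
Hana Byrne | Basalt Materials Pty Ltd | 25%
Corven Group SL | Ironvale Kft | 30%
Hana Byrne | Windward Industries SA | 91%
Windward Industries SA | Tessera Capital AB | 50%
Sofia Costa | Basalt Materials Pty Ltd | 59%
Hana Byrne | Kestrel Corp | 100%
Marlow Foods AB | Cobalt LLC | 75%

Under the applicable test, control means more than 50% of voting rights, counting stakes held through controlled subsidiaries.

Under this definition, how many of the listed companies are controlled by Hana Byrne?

Hana holds 91% of Windward, so Hana controls Windward.
Hana holds 100% of Kestrel, so Hana controls Kestrel.
No other company's threshold is met.
Hana controls 2 companies.

2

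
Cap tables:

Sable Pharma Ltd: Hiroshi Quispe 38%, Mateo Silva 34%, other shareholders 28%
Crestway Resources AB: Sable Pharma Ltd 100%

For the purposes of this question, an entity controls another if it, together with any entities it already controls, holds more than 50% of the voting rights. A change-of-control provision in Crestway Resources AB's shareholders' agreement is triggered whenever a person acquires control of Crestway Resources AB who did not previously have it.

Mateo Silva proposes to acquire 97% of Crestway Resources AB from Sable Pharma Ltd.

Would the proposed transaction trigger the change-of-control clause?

The purchase adds only to Mateo's holdings (Sable's stake shrinks), so Mateo is the only person who could newly come to control Crestway.
Mateo's largest direct stake is 34% in Sable, which does not meet the threshold, so Mateo controls no company.
Neither Mateo nor any entity Mateo controls holds any voting interest in Crestway.
So before the transaction, Mateo does not control Crestway.
After the purchase, Mateo holds 97% of Crestway directly, and Sable's stake falls to 3%.
Mateo holds 97% of Crestway, so Mateo controls Crestway.
Mateo did not control Crestway before and does after, so the clause is triggered.

Yes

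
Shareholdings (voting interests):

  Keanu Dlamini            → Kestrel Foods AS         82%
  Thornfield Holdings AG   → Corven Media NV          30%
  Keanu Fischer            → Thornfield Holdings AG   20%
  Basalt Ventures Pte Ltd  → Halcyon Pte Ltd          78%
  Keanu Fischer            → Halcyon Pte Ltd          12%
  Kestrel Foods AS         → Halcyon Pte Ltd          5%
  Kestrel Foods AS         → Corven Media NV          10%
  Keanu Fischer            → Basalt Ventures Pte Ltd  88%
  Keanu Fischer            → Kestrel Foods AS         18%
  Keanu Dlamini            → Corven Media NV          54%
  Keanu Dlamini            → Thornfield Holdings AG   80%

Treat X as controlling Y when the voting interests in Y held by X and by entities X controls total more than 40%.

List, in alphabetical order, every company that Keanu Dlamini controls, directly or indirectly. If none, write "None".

Corven Media NV, Kestrel Foods AS, Thornfield Holdings AG

Keanu Dlamini holds 82% of Kestrel, so Keanu Dlamini controls Kestrel.
Keanu Dlamini holds 80% of Thornfield, so Keanu Dlamini controls Thornfield.
Kestrel and Keanu Dlamini and Thornfield together hold 10% + 54% + 30% = 94% of Corven, so Keanu Dlamini controls Corven.
No other company's threshold is met.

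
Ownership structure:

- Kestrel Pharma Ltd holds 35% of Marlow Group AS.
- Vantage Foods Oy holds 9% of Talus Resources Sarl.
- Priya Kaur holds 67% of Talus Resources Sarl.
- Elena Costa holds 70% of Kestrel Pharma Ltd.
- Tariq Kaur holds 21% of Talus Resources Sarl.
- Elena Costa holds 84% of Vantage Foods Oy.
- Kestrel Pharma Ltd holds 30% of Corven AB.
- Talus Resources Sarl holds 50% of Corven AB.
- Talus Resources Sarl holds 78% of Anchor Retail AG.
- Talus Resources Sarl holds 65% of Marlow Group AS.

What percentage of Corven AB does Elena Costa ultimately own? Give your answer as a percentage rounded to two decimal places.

24.78%

Elena reaches Corven along 2 paths.
Via Kestrel: 70% × 30% = 21%.
Via Vantage → Talus: 84% × 9% × 50% = 3.78%.
Total: 21% + 3.78% = 24.78%.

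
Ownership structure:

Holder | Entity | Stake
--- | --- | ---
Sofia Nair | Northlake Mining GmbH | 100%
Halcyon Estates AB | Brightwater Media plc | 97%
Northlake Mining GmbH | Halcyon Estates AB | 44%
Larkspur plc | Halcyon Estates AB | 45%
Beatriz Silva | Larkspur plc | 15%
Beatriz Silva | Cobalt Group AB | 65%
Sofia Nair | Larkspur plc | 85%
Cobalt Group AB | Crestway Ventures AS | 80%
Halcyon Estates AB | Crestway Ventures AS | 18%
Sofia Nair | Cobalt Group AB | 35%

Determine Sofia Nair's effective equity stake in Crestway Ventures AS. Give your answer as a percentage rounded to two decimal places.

42.81%

Sofia reaches Crestway along 3 paths.
Via Cobalt: 35% × 80% = 28%.
Via Northlake → Halcyon: 100% × 44% × 18% = 7.92%.
Via Larkspur → Halcyon: 85% × 45% × 18% = 6.885%.
Total: 28% + 7.92% + 6.885% = 42.805%.
Rounded: 42.81%.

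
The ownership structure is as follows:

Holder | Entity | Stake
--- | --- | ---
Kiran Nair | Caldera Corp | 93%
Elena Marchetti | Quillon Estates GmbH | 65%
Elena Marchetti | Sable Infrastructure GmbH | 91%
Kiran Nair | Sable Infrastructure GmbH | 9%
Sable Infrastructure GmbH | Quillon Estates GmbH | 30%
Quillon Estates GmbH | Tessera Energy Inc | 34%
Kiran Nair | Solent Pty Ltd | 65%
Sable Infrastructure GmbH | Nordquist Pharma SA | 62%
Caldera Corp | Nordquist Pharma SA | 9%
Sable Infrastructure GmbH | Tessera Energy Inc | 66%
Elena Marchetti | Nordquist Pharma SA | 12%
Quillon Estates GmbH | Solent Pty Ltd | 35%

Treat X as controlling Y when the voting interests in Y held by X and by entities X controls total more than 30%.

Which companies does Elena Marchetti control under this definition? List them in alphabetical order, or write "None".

Elena holds 91% of Sable, so Elena controls Sable.
Sable and Elena together hold 62% + 12% = 74% of Nordquist, so Elena controls Nordquist.
Sable and Elena together hold 30% + 65% = 95% of Quillon, so Elena controls Quillon.
Quillon holds 35% of Solent, so Elena controls Solent.
Quillon and Sable together hold 34% + 66% = 100% of Tessera, so Elena controls Tessera.
No other company's threshold is met.

Nordquist Pharma SA, Quillon Estates GmbH, Sable Infrastructure GmbH, Solent Pty Ltd, Tessera Energy Inc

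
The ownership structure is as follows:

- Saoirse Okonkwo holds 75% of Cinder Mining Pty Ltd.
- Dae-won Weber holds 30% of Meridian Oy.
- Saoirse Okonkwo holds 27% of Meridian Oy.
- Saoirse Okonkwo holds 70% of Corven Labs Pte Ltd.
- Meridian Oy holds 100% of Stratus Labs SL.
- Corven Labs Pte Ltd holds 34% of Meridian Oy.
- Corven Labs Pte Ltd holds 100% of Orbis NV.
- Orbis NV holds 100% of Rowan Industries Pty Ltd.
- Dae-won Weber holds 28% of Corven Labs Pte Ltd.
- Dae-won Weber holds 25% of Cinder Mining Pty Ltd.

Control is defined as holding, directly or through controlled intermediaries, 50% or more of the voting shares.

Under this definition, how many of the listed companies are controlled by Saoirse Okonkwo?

Saoirse holds 70% of Corven, so Saoirse controls Corven.
Corven and Saoirse together hold 34% + 27% = 61% of Meridian, so Saoirse controls Meridian.
Corven holds 100% of Orbis, so Saoirse controls Orbis.
Saoirse holds 75% of Cinder, so Saoirse controls Cinder.
Meridian holds 100% of Stratus, so Saoirse controls Stratus.
Orbis holds 100% of Rowan, so Saoirse controls Rowan.
Saoirse controls 6 companies.

6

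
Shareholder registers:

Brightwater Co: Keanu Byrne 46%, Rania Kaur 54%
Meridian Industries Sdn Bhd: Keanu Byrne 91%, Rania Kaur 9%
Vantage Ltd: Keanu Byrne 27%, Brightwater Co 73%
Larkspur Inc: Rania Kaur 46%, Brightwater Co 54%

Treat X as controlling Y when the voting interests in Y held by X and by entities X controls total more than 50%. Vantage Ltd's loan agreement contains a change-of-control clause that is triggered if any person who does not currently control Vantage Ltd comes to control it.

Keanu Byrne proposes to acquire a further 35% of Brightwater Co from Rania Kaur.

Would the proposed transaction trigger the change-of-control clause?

The purchase adds only to Keanu's holdings (Rania's stake shrinks), so Keanu is the only person who could newly come to control Vantage.
Keanu holds 91% of Meridian, so Keanu controls Meridian.
In Vantage, Keanu's side holds only 27%, not > 50%.
So before the transaction, Keanu does not control Vantage.
After the purchase, Keanu's direct stake in Brightwater rises to 46% + 35% = 81%, and Rania's stake falls to 19%.
Keanu holds 81% of Brightwater, so Keanu controls Brightwater.
Keanu and Brightwater together hold 27% + 73% = 100% of Vantage, so Keanu controls Vantage.
Keanu did not control Vantage before and does after, so the clause is triggered.

Yes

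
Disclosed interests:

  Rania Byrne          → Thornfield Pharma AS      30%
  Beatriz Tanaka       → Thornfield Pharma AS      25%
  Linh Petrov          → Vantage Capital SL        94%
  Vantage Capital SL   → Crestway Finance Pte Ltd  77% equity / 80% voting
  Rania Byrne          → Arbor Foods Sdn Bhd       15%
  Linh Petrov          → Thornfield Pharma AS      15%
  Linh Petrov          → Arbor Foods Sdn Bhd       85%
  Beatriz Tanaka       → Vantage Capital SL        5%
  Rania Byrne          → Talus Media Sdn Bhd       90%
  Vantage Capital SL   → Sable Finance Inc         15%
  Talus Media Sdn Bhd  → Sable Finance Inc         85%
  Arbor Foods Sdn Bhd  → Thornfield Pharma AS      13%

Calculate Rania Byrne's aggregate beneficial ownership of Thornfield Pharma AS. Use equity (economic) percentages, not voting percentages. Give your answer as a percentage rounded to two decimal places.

31.95%

Rania reaches Thornfield along 2 paths.
Direct stake: 30% = 30%.
Via Arbor: 15% × 13% = 1.95%.
Total: 30% + 1.95% = 31.95%.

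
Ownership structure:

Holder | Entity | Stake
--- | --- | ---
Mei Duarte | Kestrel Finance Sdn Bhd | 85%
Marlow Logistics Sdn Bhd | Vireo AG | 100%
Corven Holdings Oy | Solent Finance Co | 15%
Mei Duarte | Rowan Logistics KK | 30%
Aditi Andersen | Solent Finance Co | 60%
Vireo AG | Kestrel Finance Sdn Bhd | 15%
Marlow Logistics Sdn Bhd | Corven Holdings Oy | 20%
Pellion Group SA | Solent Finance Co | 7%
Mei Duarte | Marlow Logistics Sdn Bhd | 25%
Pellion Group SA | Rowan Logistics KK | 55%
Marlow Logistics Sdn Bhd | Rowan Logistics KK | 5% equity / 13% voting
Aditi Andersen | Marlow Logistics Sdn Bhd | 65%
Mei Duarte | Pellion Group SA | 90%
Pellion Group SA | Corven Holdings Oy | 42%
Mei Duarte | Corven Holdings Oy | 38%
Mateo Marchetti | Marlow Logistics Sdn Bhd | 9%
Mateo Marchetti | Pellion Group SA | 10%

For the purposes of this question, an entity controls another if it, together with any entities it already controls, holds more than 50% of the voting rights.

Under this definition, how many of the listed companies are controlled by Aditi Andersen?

3

Aditi holds 65% of Marlow, so Aditi controls Marlow.
Marlow holds 100% of Vireo, so Aditi controls Vireo.
Aditi holds 60% of Solent, so Aditi controls Solent.
No other company's threshold is met.
Aditi controls 3 companies.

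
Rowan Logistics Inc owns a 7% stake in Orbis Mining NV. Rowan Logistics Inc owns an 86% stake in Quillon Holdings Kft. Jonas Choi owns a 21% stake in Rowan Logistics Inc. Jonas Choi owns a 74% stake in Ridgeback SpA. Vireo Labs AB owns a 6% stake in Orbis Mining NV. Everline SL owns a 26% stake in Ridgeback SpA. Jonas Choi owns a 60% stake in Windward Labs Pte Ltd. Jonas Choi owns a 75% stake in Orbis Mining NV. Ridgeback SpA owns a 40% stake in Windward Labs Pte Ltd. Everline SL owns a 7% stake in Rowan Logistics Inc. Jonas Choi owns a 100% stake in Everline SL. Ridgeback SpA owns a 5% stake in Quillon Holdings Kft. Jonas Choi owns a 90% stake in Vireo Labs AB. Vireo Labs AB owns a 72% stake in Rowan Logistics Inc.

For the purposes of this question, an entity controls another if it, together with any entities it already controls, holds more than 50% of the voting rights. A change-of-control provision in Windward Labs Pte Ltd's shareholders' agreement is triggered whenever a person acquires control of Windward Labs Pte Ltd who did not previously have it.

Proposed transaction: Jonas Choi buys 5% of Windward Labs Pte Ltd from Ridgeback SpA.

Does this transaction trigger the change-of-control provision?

The purchase adds only to Jonas's holdings (Ridgeback's stake shrinks), so Jonas is the only person who could newly come to control Windward.
Jonas holds 100% of Everline, so Jonas controls Everline.
Everline and Jonas together hold 26% + 74% = 100% of Ridgeback, so Jonas controls Ridgeback.
Jonas and Ridgeback together hold 60% + 40% = 100% of Windward, so Jonas controls Windward.
So Jonas already controls Windward before the transaction.
After the purchase, Jonas's direct stake in Windward rises to 60% + 5% = 65%, and Ridgeback's stake falls to 35%.
Jonas controlled Windward already, so this is not a new person acquiring control; every other person's position is unchanged or reduced.
No new person acquires control, so the clause is not triggered.

No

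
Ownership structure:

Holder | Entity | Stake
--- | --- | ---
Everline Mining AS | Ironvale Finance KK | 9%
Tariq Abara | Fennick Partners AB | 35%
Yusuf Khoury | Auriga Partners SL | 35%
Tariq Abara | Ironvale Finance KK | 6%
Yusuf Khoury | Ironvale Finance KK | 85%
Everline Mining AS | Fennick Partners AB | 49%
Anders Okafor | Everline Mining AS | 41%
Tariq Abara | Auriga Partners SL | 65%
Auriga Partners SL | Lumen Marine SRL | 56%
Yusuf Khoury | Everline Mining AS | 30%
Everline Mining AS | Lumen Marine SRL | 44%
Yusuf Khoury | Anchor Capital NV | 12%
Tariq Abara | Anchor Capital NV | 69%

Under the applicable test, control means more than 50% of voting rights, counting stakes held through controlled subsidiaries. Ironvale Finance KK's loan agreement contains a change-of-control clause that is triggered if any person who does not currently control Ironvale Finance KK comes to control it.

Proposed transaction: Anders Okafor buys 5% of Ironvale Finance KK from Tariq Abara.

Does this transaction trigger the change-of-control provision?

The purchase adds only to Anders's holdings (Tariq's stake shrinks), so Anders is the only person who could newly come to control Ironvale.
Anders's largest direct stake is 41% in Everline, which does not meet the threshold, so Anders controls no company.
Neither Anders nor any entity Anders controls holds any voting interest in Ironvale.
So before the transaction, Anders does not control Ironvale.
After the purchase, Anders holds 5% of Ironvale directly, and Tariq's stake falls to 1%.
After the transaction, Anders's side holds 5% of Ironvale, not > 50%, so Anders still does not control Ironvale.
No new person acquires control, so the clause is not triggered.

No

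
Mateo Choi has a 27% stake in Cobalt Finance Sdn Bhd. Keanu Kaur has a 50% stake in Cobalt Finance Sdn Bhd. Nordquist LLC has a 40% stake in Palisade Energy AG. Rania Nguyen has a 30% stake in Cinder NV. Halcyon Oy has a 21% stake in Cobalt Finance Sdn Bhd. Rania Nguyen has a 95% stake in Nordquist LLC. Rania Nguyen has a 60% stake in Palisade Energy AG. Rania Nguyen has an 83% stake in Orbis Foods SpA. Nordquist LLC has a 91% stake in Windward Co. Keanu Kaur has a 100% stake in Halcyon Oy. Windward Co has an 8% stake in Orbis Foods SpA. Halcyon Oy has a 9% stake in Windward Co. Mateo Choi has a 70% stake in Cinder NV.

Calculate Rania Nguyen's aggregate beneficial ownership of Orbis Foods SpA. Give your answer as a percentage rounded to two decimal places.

89.92%

Rania reaches Orbis along 2 paths.
Direct stake: 83% = 83%.
Via Nordquist → Windward: 95% × 91% × 8% = 6.916%.
Total: 83% + 6.916% = 89.916%.
Rounded: 89.92%.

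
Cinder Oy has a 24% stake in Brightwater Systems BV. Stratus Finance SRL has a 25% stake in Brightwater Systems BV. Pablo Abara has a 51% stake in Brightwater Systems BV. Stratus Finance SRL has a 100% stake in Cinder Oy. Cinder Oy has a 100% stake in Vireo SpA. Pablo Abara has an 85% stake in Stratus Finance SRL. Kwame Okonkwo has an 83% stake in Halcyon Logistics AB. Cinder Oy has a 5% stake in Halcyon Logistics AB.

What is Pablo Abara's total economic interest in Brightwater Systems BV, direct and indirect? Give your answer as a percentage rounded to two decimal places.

92.65%

Pablo reaches Brightwater along 3 paths.
Direct stake: 51% = 51%.
Via Stratus: 85% × 25% = 21.25%.
Via Stratus → Cinder: 85% × 100% × 24% = 20.4%.
Total: 51% + 21.25% + 20.4% = 92.65%.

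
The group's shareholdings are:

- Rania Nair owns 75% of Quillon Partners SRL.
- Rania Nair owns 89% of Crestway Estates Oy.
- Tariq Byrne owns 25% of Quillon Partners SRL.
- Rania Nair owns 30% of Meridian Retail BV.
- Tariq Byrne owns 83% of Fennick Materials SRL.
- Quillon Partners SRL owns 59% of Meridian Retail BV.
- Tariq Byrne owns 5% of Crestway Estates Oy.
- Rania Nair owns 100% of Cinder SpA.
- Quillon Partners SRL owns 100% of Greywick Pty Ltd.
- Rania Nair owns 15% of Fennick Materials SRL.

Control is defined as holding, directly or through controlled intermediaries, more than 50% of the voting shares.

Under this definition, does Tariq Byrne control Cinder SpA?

No

Tariq holds 83% of Fennick, so Tariq controls Fennick.
Neither Tariq nor any entity Tariq controls holds any voting interest in Cinder.
So Tariq does not control Cinder.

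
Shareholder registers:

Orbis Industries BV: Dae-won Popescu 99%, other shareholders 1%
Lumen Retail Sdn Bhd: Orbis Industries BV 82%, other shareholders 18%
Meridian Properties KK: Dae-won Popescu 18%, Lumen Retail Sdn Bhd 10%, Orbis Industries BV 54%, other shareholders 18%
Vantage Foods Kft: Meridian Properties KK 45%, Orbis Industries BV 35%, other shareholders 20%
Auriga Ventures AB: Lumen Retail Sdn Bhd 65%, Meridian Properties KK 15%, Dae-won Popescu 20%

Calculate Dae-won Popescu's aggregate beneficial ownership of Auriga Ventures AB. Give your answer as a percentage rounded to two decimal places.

Dae-won reaches Auriga along 5 paths.
Via Orbis → Lumen: 99% × 82% × 65% = 52.767%.
Via Meridian: 18% × 15% = 2.7%.
Via Orbis → Lumen → Meridian: 99% × 82% × 10% × 15% = 1.2177%.
Via Orbis → Meridian: 99% × 54% × 15% = 8.019%.
Direct stake: 20% = 20%.
Total: 52.767% + 2.7% + 1.2177% + 8.019% + 20% = 84.7037%.
Rounded: 84.70%.

84.70%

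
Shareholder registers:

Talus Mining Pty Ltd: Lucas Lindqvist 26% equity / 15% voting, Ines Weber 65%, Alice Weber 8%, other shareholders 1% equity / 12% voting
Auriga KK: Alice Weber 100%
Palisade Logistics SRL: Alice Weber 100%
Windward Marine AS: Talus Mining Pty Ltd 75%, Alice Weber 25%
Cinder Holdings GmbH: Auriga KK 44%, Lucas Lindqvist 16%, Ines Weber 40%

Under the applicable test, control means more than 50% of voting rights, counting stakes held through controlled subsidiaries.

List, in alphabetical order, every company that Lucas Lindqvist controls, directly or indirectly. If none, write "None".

None

Lucas's largest direct stake is 16% in Cinder, which does not meet the threshold.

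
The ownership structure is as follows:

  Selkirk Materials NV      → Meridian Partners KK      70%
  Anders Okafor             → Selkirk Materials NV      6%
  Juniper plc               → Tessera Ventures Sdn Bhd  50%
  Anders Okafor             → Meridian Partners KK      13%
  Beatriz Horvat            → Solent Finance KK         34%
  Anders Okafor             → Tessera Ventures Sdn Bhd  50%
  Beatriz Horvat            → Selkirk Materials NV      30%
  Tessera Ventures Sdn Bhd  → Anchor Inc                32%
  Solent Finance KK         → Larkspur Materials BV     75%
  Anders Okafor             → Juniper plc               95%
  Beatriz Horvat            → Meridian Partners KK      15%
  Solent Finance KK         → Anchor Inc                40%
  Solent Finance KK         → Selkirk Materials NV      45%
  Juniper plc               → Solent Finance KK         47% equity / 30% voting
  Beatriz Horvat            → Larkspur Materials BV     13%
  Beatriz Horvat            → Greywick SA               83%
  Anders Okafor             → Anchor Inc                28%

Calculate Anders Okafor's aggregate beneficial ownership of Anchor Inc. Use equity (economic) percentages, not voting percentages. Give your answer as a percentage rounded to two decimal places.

77.06%

Anders reaches Anchor along 4 paths.
Via Tessera: 50% × 32% = 16%.
Via Juniper → Tessera: 95% × 50% × 32% = 15.2%.
Via Juniper → Solent: 95% × 47% × 40% = 17.86%.
Direct stake: 28% = 28%.
Total: 16% + 15.2% + 17.86% + 28% = 77.06%.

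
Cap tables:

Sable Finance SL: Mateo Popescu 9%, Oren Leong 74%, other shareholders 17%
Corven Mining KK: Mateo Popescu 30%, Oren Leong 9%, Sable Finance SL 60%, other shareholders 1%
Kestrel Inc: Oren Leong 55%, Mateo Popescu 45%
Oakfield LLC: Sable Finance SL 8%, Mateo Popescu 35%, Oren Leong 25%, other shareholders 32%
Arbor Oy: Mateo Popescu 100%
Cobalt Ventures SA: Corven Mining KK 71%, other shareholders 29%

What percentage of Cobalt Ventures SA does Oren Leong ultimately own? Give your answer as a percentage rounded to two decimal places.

37.91%

Oren reaches Cobalt along 2 paths.
Via Corven: 9% × 71% = 6.39%.
Via Sable → Corven: 74% × 60% × 71% = 31.524%.
Total: 6.39% + 31.524% = 37.914%.
Rounded: 37.91%.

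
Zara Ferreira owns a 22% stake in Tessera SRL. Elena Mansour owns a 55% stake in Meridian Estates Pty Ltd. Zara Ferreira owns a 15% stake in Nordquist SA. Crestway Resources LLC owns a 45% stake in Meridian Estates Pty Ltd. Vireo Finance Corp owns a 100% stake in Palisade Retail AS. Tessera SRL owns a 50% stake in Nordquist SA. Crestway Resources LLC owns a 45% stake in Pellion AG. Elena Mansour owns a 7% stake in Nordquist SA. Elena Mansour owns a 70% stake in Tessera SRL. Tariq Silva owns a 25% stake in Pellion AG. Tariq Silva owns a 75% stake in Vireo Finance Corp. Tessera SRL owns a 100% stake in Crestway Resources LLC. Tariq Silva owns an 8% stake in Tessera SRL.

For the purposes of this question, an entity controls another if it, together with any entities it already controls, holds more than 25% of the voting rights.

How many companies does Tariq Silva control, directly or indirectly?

Tariq holds 75% of Vireo, so Tariq controls Vireo.
Vireo holds 100% of Palisade, so Tariq controls Palisade.
No other company's threshold is met.
Tariq controls 2 companies.

2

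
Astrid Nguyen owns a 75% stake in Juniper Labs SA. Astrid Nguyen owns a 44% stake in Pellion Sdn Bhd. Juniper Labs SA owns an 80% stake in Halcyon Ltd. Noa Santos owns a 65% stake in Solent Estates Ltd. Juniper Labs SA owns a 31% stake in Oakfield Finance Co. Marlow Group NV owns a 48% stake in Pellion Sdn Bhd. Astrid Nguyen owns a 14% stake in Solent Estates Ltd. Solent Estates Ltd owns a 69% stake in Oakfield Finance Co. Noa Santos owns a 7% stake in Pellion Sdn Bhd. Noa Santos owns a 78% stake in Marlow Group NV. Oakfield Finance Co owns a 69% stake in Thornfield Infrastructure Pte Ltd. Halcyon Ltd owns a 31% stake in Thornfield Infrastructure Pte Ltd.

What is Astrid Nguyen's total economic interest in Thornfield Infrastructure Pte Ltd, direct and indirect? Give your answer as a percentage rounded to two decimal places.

41.31%

Astrid reaches Thornfield along 3 paths.
Via Solent → Oakfield: 14% × 69% × 69% = 6.6654%.
Via Juniper → Oakfield: 75% × 31% × 69% = 16.0425%.
Via Juniper → Halcyon: 75% × 80% × 31% = 18.6%.
Total: 6.6654% + 16.0425% + 18.6% = 41.3079%.
Rounded: 41.31%.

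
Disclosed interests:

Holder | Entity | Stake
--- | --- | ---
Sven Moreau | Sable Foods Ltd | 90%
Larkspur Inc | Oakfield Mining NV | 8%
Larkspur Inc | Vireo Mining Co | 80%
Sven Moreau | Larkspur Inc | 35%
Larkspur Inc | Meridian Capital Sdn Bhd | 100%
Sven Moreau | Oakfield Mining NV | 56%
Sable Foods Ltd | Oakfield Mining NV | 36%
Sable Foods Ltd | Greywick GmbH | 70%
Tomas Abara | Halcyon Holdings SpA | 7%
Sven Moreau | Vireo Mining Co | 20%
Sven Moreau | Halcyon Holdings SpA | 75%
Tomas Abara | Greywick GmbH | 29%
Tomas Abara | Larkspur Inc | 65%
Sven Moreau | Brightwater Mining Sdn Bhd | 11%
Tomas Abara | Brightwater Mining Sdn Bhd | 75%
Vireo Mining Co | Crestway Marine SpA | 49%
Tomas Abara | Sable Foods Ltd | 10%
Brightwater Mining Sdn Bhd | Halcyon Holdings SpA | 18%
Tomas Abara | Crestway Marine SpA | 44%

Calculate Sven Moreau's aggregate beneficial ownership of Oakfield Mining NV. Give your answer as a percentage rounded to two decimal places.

Sven reaches Oakfield along 3 paths.
Via Sable: 90% × 36% = 32.4%.
Direct stake: 56% = 56%.
Via Larkspur: 35% × 8% = 2.8%.
Total: 32.4% + 56% + 2.8% = 91.2%.
Rounded: 91.20%.

91.20%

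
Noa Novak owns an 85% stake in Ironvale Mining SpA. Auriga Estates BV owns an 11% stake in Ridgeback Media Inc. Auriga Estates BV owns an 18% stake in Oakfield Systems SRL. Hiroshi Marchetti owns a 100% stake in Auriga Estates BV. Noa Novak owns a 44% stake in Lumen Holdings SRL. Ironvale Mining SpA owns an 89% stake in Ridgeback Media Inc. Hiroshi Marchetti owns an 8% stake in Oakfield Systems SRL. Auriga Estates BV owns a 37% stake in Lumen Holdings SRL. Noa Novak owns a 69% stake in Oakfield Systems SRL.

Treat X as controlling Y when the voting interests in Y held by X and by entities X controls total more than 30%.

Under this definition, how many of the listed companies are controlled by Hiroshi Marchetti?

2

Hiroshi holds 100% of Auriga, so Hiroshi controls Auriga.
Auriga holds 37% of Lumen, so Hiroshi controls Lumen.
No other company's threshold is met.
Hiroshi controls 2 companies.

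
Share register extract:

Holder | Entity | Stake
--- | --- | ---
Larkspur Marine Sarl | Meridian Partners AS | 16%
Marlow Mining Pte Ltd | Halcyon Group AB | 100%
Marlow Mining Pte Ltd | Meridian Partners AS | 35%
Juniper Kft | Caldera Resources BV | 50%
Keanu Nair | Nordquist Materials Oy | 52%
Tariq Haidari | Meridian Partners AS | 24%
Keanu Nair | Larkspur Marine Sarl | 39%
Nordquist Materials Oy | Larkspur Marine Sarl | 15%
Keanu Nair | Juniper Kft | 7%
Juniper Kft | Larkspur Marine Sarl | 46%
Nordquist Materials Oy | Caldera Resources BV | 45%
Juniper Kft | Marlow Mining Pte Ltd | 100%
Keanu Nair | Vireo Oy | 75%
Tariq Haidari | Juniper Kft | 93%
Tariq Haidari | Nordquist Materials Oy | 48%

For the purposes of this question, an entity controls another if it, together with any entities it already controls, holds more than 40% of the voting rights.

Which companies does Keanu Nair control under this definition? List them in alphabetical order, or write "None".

Keanu holds 52% of Nordquist, so Keanu controls Nordquist.
Nordquist and Keanu together hold 15% + 39% = 54% of Larkspur, so Keanu controls Larkspur.
Nordquist holds 45% of Caldera, so Keanu controls Caldera.
Keanu holds 75% of Vireo, so Keanu controls Vireo.
No other company's threshold is met.

Caldera Resources BV, Larkspur Marine Sarl, Nordquist Materials Oy, Vireo Oy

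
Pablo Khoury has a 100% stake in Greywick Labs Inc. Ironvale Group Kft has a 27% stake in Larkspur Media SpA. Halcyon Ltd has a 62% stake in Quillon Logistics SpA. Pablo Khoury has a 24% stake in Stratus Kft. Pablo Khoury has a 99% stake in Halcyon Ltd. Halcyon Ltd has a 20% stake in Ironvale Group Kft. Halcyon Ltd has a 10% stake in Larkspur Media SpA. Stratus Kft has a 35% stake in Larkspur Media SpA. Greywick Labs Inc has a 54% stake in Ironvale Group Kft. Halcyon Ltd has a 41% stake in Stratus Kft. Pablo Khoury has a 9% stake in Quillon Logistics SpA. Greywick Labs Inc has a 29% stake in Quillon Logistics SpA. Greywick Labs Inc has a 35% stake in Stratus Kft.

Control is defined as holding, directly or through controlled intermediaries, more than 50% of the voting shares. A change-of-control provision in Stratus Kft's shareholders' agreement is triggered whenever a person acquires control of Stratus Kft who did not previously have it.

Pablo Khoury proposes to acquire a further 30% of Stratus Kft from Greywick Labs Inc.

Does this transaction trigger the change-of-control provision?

No

The purchase adds only to Pablo's holdings (Greywick's stake shrinks), so Pablo is the only person who could newly come to control Stratus.
Pablo holds 99% of Halcyon, so Pablo controls Halcyon.
Pablo holds 100% of Greywick, so Pablo controls Greywick.
Halcyon and Greywick and Pablo together hold 41% + 35% + 24% = 100% of Stratus, so Pablo controls Stratus.
So Pablo already controls Stratus before the transaction.
After the purchase, Pablo's direct stake in Stratus rises to 24% + 30% = 54%, and Greywick's stake falls to 5%.
Pablo controlled Stratus already, so this is not a new person acquiring control; every other person's position is unchanged or reduced.
No new person acquires control, so the clause is not triggered.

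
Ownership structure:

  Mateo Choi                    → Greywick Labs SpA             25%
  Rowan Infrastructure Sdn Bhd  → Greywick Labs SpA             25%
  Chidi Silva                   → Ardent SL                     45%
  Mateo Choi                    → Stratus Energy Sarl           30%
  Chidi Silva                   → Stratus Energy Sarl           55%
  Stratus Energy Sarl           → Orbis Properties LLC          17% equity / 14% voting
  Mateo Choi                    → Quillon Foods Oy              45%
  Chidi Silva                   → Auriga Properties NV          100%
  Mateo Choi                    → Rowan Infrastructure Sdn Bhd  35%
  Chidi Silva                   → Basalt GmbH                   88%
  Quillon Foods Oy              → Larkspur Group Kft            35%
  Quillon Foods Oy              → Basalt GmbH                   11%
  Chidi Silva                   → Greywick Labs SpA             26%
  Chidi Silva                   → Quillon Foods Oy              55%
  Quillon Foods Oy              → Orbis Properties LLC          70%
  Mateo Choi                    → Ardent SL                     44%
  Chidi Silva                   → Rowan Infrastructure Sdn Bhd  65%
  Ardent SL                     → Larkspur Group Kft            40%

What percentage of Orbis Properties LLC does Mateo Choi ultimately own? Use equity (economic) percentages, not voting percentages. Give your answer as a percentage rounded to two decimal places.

36.60%

Mateo reaches Orbis along 2 paths.
Via Stratus: 30% × 17% = 5.1%.
Via Quillon: 45% × 70% = 31.5%.
Total: 5.1% + 31.5% = 36.6%.
Rounded: 36.60%.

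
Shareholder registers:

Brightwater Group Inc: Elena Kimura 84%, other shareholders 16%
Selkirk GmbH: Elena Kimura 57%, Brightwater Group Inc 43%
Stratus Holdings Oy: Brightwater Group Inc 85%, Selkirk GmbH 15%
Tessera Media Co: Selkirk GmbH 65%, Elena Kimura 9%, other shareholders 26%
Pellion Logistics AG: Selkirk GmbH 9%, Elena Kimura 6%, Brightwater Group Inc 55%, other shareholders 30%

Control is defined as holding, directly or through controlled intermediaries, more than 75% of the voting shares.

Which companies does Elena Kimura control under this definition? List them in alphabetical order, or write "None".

Brightwater Group Inc, Selkirk GmbH, Stratus Holdings Oy

Elena holds 84% of Brightwater, so Elena controls Brightwater.
Elena and Brightwater together hold 57% + 43% = 100% of Selkirk, so Elena controls Selkirk.
Brightwater and Selkirk together hold 85% + 15% = 100% of Stratus, so Elena controls Stratus.
No other company's threshold is met.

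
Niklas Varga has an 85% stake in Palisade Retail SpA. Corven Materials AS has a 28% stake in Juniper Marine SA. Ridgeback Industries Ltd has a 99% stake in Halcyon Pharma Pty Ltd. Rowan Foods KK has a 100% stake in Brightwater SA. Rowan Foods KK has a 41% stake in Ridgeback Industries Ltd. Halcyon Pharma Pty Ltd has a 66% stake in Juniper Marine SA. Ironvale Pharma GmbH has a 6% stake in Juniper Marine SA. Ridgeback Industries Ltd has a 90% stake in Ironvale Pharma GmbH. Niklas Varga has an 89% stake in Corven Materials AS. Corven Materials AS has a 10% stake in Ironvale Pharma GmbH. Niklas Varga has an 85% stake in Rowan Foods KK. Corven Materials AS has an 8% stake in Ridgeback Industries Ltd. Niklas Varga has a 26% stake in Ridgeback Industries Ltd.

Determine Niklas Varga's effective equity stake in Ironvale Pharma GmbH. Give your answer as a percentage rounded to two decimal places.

70.07%

Niklas reaches Ironvale along 4 paths.
Via Ridgeback: 26% × 90% = 23.4%.
Via Corven → Ridgeback: 89% × 8% × 90% = 6.408%.
Via Rowan → Ridgeback: 85% × 41% × 90% = 31.365%.
Via Corven: 89% × 10% = 8.9%.
Total: 23.4% + 6.408% + 31.365% + 8.9% = 70.073%.
Rounded: 70.07%.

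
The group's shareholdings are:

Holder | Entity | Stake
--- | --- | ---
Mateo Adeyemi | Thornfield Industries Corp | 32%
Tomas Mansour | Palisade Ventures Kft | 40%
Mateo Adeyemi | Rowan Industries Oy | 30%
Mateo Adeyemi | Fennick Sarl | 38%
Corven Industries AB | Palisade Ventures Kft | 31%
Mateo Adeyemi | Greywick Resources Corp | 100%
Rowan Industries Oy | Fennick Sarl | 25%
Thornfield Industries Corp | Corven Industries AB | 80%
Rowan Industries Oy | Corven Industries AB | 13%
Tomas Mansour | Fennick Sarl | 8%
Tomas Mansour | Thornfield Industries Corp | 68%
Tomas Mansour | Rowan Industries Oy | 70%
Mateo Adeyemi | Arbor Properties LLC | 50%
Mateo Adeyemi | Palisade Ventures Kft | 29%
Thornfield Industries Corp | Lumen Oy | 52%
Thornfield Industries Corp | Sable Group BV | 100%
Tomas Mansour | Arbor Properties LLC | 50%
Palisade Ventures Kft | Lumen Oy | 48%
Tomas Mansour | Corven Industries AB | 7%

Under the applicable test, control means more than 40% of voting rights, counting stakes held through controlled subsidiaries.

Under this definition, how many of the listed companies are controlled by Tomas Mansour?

7

Tomas holds 70% of Rowan, so Tomas controls Rowan.
Tomas holds 68% of Thornfield, so Tomas controls Thornfield.
Rowan and Thornfield and Tomas together hold 13% + 80% + 7% = 100% of Corven, so Tomas controls Corven.
Tomas holds 50% of Arbor, so Tomas controls Arbor.
Tomas and Corven together hold 40% + 31% = 71% of Palisade, so Tomas controls Palisade.
Thornfield holds 100% of Sable, so Tomas controls Sable.
Thornfield and Palisade together hold 52% + 48% = 100% of Lumen, so Tomas controls Lumen.
No other company's threshold is met.
Tomas controls 7 companies.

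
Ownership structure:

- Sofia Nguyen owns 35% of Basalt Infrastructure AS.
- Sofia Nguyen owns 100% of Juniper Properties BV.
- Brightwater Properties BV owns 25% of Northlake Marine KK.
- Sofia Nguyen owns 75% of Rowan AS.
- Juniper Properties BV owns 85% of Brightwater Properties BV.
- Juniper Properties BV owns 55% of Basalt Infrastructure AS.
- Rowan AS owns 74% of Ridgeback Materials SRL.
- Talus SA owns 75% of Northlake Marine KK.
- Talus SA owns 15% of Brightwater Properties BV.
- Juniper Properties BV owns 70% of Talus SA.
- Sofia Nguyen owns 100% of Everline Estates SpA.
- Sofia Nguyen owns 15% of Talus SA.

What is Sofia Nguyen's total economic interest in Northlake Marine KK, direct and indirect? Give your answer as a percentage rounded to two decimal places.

Sofia reaches Northlake along 5 paths.
Via Talus → Brightwater: 15% × 15% × 25% = 0.5625%.
Via Juniper → Talus → Brightwater: 100% × 70% × 15% × 25% = 2.625%.
Via Juniper → Brightwater: 100% × 85% × 25% = 21.25%.
Via Talus: 15% × 75% = 11.25%.
Via Juniper → Talus: 100% × 70% × 75% = 52.5%.
Total: 0.5625% + 2.625% + 21.25% + 11.25% + 52.5% = 88.1875%.
Rounded: 88.19%.

88.19%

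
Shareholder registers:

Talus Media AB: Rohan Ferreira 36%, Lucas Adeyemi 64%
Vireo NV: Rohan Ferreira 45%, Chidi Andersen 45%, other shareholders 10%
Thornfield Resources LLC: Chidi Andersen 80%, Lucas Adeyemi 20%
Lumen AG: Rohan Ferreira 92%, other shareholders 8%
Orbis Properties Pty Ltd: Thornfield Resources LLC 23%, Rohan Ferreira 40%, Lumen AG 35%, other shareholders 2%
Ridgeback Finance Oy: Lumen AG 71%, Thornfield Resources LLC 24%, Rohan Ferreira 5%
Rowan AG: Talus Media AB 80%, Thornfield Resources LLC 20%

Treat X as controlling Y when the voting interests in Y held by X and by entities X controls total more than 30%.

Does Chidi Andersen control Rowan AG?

No

Chidi holds 45% of Vireo, so Chidi controls Vireo.
Chidi holds 80% of Thornfield, so Chidi controls Thornfield.
In Rowan, Chidi's side holds only 20%, not > 30%.
So Chidi does not control Rowan.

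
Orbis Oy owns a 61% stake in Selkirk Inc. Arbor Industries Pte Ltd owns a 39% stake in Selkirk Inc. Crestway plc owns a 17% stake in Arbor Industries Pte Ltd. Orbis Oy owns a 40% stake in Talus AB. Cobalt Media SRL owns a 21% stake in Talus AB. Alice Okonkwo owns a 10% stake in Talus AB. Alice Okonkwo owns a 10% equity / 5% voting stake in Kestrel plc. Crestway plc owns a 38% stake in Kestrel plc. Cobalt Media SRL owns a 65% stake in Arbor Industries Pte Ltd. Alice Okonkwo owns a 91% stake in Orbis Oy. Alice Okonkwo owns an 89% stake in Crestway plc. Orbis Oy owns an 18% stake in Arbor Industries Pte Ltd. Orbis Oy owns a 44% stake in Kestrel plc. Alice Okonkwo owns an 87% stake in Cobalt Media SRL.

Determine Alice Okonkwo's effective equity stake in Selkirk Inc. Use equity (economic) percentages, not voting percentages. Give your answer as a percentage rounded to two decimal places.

89.85%

Alice reaches Selkirk along 4 paths.
Via Orbis: 91% × 61% = 55.51%.
Via Orbis → Arbor: 91% × 18% × 39% = 6.3882%.
Via Crestway → Arbor: 89% × 17% × 39% = 5.9007%.
Via Cobalt → Arbor: 87% × 65% × 39% = 22.0545%.
Total: 55.51% + 6.3882% + 5.9007% + 22.0545% = 89.8534%.
Rounded: 89.85%.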